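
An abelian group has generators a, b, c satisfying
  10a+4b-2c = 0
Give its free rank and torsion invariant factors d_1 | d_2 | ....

rank_ℚ(R)=1; free=3−1=2
SNF(R) diag = [2] → torsion [2]

Answer: M ≅ ℤ^2 ⊕ ℤ/2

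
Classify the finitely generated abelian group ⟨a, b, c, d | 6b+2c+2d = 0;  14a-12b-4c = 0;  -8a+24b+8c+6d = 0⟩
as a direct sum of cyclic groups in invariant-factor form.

rank_ℚ(R)=3; free=4−3=1
SNF(R) diag = [2, 2, 2] → torsion [2, 2, 2]

Answer: M ≅ ℤ^1 ⊕ ℤ/2 ⊕ ℤ/2 ⊕ ℤ/2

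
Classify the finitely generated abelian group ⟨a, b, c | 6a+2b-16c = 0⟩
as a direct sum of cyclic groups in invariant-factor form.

Answer: M ≅ ℤ^2 ⊕ ℤ/2

Derivation:
rank_ℚ(R)=1; free=3−1=2
SNF(R) diag = [2] → torsion [2]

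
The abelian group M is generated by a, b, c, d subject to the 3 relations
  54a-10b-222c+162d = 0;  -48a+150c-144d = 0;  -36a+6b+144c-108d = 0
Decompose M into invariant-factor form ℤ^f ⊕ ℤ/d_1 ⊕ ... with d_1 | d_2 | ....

rank_ℚ(R)=3; free=4−3=1
SNF(R) diag = [2, 6, 18] → torsion [2, 6, 18]

Answer: M ≅ ℤ^1 ⊕ ℤ/2 ⊕ ℤ/6 ⊕ ℤ/18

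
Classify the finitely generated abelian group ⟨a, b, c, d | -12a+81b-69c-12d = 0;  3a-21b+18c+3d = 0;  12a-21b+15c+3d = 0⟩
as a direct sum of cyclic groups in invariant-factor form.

rank_ℚ(R)=3; free=4−3=1
SNF(R) diag = [3, 3, 3] → torsion [3, 3, 3]

Answer: M ≅ ℤ^1 ⊕ ℤ/3 ⊕ ℤ/3 ⊕ ℤ/3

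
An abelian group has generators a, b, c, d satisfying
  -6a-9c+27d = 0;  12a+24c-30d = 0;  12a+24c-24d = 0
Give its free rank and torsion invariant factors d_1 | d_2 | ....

Answer: M ≅ ℤ^1 ⊕ ℤ/3 ⊕ ℤ/6 ⊕ ℤ/12

Derivation:
rank_ℚ(R)=3; free=4−3=1
SNF(R) diag = [3, 6, 12] → torsion [3, 6, 12]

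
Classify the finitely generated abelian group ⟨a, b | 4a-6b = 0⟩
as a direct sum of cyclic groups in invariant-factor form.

rank_ℚ(R)=1; free=2−1=1
SNF(R) diag = [2] → torsion [2]

Answer: M ≅ ℤ^1 ⊕ ℤ/2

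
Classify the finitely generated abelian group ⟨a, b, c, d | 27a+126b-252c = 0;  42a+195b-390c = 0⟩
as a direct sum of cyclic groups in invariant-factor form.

Answer: M ≅ ℤ^2 ⊕ ℤ/3 ⊕ ℤ/9

Derivation:
rank_ℚ(R)=2; free=4−2=2
SNF(R) diag = [3, 9] → torsion [3, 9]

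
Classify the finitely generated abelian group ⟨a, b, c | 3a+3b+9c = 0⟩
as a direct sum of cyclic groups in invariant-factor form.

Answer: M ≅ ℤ^2 ⊕ ℤ/3

Derivation:
rank_ℚ(R)=1; free=3−1=2
SNF(R) diag = [3] → torsion [3]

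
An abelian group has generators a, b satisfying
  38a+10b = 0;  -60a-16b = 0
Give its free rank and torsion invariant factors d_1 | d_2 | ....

Answer: M ≅ ℤ/2 ⊕ ℤ/4

Derivation:
rank_ℚ(R)=2; free=2−2=0
SNF(R) diag = [2, 4] → torsion [2, 4]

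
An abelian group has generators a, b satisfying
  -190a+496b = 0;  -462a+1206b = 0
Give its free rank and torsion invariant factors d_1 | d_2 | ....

Answer: M ≅ ℤ/2 ⊕ ℤ/6

Derivation:
rank_ℚ(R)=2; free=2−2=0
SNF(R) diag = [2, 6] → torsion [2, 6]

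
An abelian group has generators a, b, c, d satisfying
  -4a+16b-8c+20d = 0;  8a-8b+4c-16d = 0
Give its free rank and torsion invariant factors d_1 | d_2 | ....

Answer: M ≅ ℤ^2 ⊕ ℤ/4 ⊕ ℤ/12

Derivation:
rank_ℚ(R)=2; free=4−2=2
SNF(R) diag = [4, 12] → torsion [4, 12]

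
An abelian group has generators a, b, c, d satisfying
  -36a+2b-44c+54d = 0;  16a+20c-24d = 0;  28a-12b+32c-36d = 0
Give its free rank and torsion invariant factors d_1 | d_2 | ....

Answer: M ≅ ℤ^1 ⊕ ℤ/2 ⊕ ℤ/4 ⊕ ℤ/12

Derivation:
rank_ℚ(R)=3; free=4−3=1
SNF(R) diag = [2, 4, 12] → torsion [2, 4, 12]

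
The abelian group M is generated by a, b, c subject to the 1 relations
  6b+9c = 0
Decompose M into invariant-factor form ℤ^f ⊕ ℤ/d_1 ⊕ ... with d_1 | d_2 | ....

rank_ℚ(R)=1; free=3−1=2
SNF(R) diag = [3] → torsion [3]

Answer: M ≅ ℤ^2 ⊕ ℤ/3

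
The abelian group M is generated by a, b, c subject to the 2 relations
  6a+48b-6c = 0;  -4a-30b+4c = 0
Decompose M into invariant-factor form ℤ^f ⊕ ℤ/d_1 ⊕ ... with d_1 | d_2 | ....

rank_ℚ(R)=2; free=3−2=1
SNF(R) diag = [2, 6] → torsion [2, 6]

Answer: M ≅ ℤ^1 ⊕ ℤ/2 ⊕ ℤ/6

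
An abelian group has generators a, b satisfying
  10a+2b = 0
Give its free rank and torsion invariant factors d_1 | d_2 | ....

rank_ℚ(R)=1; free=2−1=1
SNF(R) diag = [2] → torsion [2]

Answer: M ≅ ℤ^1 ⊕ ℤ/2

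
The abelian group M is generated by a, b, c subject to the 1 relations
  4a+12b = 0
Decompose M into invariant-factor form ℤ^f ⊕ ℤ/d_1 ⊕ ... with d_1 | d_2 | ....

Answer: M ≅ ℤ^2 ⊕ ℤ/4

Derivation:
rank_ℚ(R)=1; free=3−1=2
SNF(R) diag = [4] → torsion [4]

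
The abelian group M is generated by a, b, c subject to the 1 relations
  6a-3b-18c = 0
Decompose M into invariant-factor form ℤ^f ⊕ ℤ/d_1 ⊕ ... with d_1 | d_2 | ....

Answer: M ≅ ℤ^2 ⊕ ℤ/3

Derivation:
rank_ℚ(R)=1; free=3−1=2
SNF(R) diag = [3] → torsion [3]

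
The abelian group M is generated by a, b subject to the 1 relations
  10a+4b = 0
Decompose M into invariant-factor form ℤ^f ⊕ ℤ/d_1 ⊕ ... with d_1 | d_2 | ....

Answer: M ≅ ℤ^1 ⊕ ℤ/2

Derivation:
rank_ℚ(R)=1; free=2−1=1
SNF(R) diag = [2] → torsion [2]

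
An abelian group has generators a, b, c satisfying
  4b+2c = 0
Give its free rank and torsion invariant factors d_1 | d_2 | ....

Answer: M ≅ ℤ^2 ⊕ ℤ/2

Derivation:
rank_ℚ(R)=1; free=3−1=2
SNF(R) diag = [2] → torsion [2]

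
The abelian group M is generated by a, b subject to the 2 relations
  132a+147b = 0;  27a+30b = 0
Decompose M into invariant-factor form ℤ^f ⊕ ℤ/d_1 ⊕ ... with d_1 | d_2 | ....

Answer: M ≅ ℤ/3 ⊕ ℤ/3

Derivation:
rank_ℚ(R)=2; free=2−2=0
SNF(R) diag = [3, 3] → torsion [3, 3]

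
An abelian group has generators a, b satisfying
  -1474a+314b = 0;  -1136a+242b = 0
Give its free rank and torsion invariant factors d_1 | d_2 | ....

rank_ℚ(R)=2; free=2−2=0
SNF(R) diag = [2, 2] → torsion [2, 2]

Answer: M ≅ ℤ/2 ⊕ ℤ/2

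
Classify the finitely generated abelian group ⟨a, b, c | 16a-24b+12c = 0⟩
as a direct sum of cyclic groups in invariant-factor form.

Answer: M ≅ ℤ^2 ⊕ ℤ/4

Derivation:
rank_ℚ(R)=1; free=3−1=2
SNF(R) diag = [4] → torsion [4]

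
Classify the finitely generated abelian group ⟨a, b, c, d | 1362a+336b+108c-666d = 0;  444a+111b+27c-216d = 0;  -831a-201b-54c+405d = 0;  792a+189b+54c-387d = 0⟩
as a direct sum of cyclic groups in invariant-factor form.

rank_ℚ(R)=4; free=4−4=0
SNF(R) diag = [3, 9, 27, 54] → torsion [3, 9, 27, 54]

Answer: M ≅ ℤ/3 ⊕ ℤ/9 ⊕ ℤ/27 ⊕ ℤ/54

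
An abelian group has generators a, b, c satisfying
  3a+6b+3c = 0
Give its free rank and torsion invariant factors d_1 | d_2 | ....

rank_ℚ(R)=1; free=3−1=2
SNF(R) diag = [3] → torsion [3]

Answer: M ≅ ℤ^2 ⊕ ℤ/3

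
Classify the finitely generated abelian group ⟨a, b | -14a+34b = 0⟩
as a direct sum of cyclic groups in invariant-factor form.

Answer: M ≅ ℤ^1 ⊕ ℤ/2

Derivation:
rank_ℚ(R)=1; free=2−1=1
SNF(R) diag = [2] → torsion [2]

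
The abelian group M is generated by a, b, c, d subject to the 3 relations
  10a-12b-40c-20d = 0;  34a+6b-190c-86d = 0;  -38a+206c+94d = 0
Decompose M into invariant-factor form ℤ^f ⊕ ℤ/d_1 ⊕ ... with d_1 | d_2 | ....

rank_ℚ(R)=3; free=4−3=1
SNF(R) diag = [2, 6, 18] → torsion [2, 6, 18]

Answer: M ≅ ℤ^1 ⊕ ℤ/2 ⊕ ℤ/6 ⊕ ℤ/18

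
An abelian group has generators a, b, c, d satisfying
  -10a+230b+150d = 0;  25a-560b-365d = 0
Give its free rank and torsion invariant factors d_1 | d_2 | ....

Answer: M ≅ ℤ^2 ⊕ ℤ/5 ⊕ ℤ/10

Derivation:
rank_ℚ(R)=2; free=4−2=2
SNF(R) diag = [5, 10] → torsion [5, 10]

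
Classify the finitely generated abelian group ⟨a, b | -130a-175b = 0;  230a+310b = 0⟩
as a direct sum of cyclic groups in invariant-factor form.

Answer: M ≅ ℤ/5 ⊕ ℤ/10

Derivation:
rank_ℚ(R)=2; free=2−2=0
SNF(R) diag = [5, 10] → torsion [5, 10]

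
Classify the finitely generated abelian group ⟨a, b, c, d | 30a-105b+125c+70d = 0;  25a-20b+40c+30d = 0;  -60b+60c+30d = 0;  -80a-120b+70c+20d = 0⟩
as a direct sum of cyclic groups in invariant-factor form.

rank_ℚ(R)=4; free=4−4=0
SNF(R) diag = [5, 5, 10, 30] → torsion [5, 5, 10, 30]

Answer: M ≅ ℤ/5 ⊕ ℤ/5 ⊕ ℤ/10 ⊕ ℤ/30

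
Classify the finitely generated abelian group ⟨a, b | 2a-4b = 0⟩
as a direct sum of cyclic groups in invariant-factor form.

Answer: M ≅ ℤ^1 ⊕ ℤ/2

Derivation:
rank_ℚ(R)=1; free=2−1=1
SNF(R) diag = [2] → torsion [2]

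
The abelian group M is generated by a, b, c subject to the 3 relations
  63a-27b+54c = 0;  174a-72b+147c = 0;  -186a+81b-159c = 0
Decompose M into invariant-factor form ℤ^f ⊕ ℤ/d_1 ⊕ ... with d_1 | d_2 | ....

Answer: M ≅ ℤ/3 ⊕ ℤ/9 ⊕ ℤ/9

Derivation:
rank_ℚ(R)=3; free=3−3=0
SNF(R) diag = [3, 9, 9] → torsion [3, 9, 9]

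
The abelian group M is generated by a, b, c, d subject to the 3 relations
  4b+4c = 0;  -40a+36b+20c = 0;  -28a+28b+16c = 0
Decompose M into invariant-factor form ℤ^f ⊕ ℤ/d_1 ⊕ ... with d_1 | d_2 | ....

Answer: M ≅ ℤ^1 ⊕ ℤ/4 ⊕ ℤ/4 ⊕ ℤ/8

Derivation:
rank_ℚ(R)=3; free=4−3=1
SNF(R) diag = [4, 4, 8] → torsion [4, 4, 8]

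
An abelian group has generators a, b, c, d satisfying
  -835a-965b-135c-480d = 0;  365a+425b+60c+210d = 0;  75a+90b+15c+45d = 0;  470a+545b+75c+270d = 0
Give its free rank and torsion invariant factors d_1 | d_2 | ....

rank_ℚ(R)=4; free=4−4=0
SNF(R) diag = [5, 5, 15, 15] → torsion [5, 5, 15, 15]

Answer: M ≅ ℤ/5 ⊕ ℤ/5 ⊕ ℤ/15 ⊕ ℤ/15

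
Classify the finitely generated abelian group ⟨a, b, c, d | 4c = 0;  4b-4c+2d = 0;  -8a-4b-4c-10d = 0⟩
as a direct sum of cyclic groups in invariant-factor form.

rank_ℚ(R)=3; free=4−3=1
SNF(R) diag = [2, 4, 8] → torsion [2, 4, 8]

Answer: M ≅ ℤ^1 ⊕ ℤ/2 ⊕ ℤ/4 ⊕ ℤ/8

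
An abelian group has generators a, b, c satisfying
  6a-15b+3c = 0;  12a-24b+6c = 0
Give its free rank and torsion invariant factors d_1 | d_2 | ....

rank_ℚ(R)=2; free=3−2=1
SNF(R) diag = [3, 6] → torsion [3, 6]

Answer: M ≅ ℤ^1 ⊕ ℤ/3 ⊕ ℤ/6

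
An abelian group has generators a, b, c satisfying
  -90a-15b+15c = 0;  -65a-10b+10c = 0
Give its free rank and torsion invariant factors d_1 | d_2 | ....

rank_ℚ(R)=2; free=3−2=1
SNF(R) diag = [5, 15] → torsion [5, 15]

Answer: M ≅ ℤ^1 ⊕ ℤ/5 ⊕ ℤ/15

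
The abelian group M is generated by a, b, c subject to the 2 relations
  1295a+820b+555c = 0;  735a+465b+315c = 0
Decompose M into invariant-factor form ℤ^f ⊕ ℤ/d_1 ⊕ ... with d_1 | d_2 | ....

rank_ℚ(R)=2; free=3−2=1
SNF(R) diag = [5, 15] → torsion [5, 15]

Answer: M ≅ ℤ^1 ⊕ ℤ/5 ⊕ ℤ/15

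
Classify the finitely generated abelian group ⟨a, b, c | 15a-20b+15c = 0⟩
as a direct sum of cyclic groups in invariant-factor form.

rank_ℚ(R)=1; free=3−1=2
SNF(R) diag = [5] → torsion [5]

Answer: M ≅ ℤ^2 ⊕ ℤ/5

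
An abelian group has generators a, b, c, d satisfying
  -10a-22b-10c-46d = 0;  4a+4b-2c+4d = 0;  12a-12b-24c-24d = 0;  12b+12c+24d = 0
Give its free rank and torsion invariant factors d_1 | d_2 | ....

Answer: M ≅ ℤ/2 ⊕ ℤ/6 ⊕ ℤ/12 ⊕ ℤ/12

Derivation:
rank_ℚ(R)=4; free=4−4=0
SNF(R) diag = [2, 6, 12, 12] → torsion [2, 6, 12, 12]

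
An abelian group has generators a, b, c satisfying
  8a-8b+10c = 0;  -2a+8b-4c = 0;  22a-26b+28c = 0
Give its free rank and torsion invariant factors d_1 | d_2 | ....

Answer: M ≅ ℤ/2 ⊕ ℤ/2 ⊕ ℤ/6

Derivation:
rank_ℚ(R)=3; free=3−3=0
SNF(R) diag = [2, 2, 6] → torsion [2, 2, 6]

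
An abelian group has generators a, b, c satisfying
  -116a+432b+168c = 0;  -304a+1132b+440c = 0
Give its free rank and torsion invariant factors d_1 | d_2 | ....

rank_ℚ(R)=2; free=3−2=1
SNF(R) diag = [4, 4] → torsion [4, 4]

Answer: M ≅ ℤ^1 ⊕ ℤ/4 ⊕ ℤ/4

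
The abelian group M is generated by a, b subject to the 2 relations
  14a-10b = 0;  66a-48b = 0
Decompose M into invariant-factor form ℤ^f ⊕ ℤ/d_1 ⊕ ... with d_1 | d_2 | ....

Answer: M ≅ ℤ/2 ⊕ ℤ/6

Derivation:
rank_ℚ(R)=2; free=2−2=0
SNF(R) diag = [2, 6] → torsion [2, 6]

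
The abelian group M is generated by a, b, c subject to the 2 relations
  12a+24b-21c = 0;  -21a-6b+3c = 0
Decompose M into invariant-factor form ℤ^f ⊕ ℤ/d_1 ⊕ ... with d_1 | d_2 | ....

Answer: M ≅ ℤ^1 ⊕ ℤ/3 ⊕ ℤ/9

Derivation:
rank_ℚ(R)=2; free=3−2=1
SNF(R) diag = [3, 9] → torsion [3, 9]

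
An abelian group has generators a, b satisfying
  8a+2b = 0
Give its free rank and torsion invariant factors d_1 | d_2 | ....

rank_ℚ(R)=1; free=2−1=1
SNF(R) diag = [2] → torsion [2]

Answer: M ≅ ℤ^1 ⊕ ℤ/2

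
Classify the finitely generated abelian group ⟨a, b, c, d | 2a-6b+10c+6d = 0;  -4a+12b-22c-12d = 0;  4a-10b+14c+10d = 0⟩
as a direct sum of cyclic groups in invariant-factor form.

Answer: M ≅ ℤ^1 ⊕ ℤ/2 ⊕ ℤ/2 ⊕ ℤ/2

Derivation:
rank_ℚ(R)=3; free=4−3=1
SNF(R) diag = [2, 2, 2] → torsion [2, 2, 2]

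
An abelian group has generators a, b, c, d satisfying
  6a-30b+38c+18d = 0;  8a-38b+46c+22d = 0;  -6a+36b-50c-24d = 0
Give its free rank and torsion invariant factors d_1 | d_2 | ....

Answer: M ≅ ℤ^1 ⊕ ℤ/2 ⊕ ℤ/2 ⊕ ℤ/6

Derivation:
rank_ℚ(R)=3; free=4−3=1
SNF(R) diag = [2, 2, 6] → torsion [2, 2, 6]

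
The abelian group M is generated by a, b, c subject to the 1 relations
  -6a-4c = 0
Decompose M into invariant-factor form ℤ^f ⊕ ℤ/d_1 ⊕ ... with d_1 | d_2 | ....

Answer: M ≅ ℤ^2 ⊕ ℤ/2

Derivation:
rank_ℚ(R)=1; free=3−1=2
SNF(R) diag = [2] → torsion [2]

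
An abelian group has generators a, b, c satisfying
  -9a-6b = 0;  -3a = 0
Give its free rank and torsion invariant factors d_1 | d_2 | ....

rank_ℚ(R)=2; free=3−2=1
SNF(R) diag = [3, 6] → torsion [3, 6]

Answer: M ≅ ℤ^1 ⊕ ℤ/3 ⊕ ℤ/6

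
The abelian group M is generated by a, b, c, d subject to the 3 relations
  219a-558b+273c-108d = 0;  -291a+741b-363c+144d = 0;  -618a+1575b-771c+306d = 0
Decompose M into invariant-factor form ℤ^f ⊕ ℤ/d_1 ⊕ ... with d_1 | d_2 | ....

rank_ℚ(R)=3; free=4−3=1
SNF(R) diag = [3, 3, 9] → torsion [3, 3, 9]

Answer: M ≅ ℤ^1 ⊕ ℤ/3 ⊕ ℤ/3 ⊕ ℤ/9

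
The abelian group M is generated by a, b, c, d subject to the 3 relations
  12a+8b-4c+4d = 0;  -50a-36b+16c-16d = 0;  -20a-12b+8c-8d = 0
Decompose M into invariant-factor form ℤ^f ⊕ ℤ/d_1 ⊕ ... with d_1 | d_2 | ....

rank_ℚ(R)=3; free=4−3=1
SNF(R) diag = [2, 4, 4] → torsion [2, 4, 4]

Answer: M ≅ ℤ^1 ⊕ ℤ/2 ⊕ ℤ/4 ⊕ ℤ/4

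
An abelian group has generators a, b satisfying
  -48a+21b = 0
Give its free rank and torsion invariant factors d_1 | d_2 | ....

Answer: M ≅ ℤ^1 ⊕ ℤ/3

Derivation:
rank_ℚ(R)=1; free=2−1=1
SNF(R) diag = [3] → torsion [3]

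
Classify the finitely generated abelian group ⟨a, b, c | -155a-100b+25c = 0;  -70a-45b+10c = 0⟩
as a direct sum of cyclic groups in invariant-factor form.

Answer: M ≅ ℤ^1 ⊕ ℤ/5 ⊕ ℤ/5

Derivation:
rank_ℚ(R)=2; free=3−2=1
SNF(R) diag = [5, 5] → torsion [5, 5]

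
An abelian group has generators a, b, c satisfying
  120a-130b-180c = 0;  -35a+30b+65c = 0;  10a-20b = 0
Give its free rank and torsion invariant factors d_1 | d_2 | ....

Answer: M ≅ ℤ/5 ⊕ ℤ/10 ⊕ ℤ/10

Derivation:
rank_ℚ(R)=3; free=3−3=0
SNF(R) diag = [5, 10, 10] → torsion [5, 10, 10]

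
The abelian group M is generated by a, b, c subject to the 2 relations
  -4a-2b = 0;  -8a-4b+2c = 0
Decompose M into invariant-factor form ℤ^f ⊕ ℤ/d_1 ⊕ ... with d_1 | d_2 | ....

Answer: M ≅ ℤ^1 ⊕ ℤ/2 ⊕ ℤ/2

Derivation:
rank_ℚ(R)=2; free=3−2=1
SNF(R) diag = [2, 2] → torsion [2, 2]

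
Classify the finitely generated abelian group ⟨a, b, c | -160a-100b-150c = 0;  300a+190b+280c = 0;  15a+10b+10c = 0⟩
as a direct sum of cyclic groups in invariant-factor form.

Answer: M ≅ ℤ/5 ⊕ ℤ/10 ⊕ ℤ/30

Derivation:
rank_ℚ(R)=3; free=3−3=0
SNF(R) diag = [5, 10, 30] → torsion [5, 10, 30]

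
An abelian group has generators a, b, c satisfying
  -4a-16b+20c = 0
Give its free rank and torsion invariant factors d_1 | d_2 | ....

Answer: M ≅ ℤ^2 ⊕ ℤ/4

Derivation:
rank_ℚ(R)=1; free=3−1=2
SNF(R) diag = [4] → torsion [4]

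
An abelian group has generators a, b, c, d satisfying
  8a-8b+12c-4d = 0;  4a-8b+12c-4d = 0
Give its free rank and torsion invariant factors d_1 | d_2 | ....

Answer: M ≅ ℤ^2 ⊕ ℤ/4 ⊕ ℤ/4

Derivation:
rank_ℚ(R)=2; free=4−2=2
SNF(R) diag = [4, 4] → torsion [4, 4]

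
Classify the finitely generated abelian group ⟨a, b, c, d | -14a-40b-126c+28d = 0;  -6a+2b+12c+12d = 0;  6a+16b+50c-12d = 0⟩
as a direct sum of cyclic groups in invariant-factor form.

Answer: M ≅ ℤ^1 ⊕ ℤ/2 ⊕ ℤ/2 ⊕ ℤ/4

Derivation:
rank_ℚ(R)=3; free=4−3=1
SNF(R) diag = [2, 2, 4] → torsion [2, 2, 4]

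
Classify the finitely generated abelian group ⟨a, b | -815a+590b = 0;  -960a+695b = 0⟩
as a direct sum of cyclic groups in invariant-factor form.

rank_ℚ(R)=2; free=2−2=0
SNF(R) diag = [5, 5] → torsion [5, 5]

Answer: M ≅ ℤ/5 ⊕ ℤ/5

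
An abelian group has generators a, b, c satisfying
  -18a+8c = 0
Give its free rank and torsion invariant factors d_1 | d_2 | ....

Answer: M ≅ ℤ^2 ⊕ ℤ/2

Derivation:
rank_ℚ(R)=1; free=3−1=2
SNF(R) diag = [2] → torsion [2]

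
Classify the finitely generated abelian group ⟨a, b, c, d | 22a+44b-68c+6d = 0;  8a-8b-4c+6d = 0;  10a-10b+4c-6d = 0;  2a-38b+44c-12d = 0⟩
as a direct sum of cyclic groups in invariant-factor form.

Answer: M ≅ ℤ/2 ⊕ ℤ/6 ⊕ ℤ/18 ⊕ ℤ/36

Derivation:
rank_ℚ(R)=4; free=4−4=0
SNF(R) diag = [2, 6, 18, 36] → torsion [2, 6, 18, 36]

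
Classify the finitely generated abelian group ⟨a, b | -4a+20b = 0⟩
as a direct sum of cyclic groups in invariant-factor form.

Answer: M ≅ ℤ^1 ⊕ ℤ/4

Derivation:
rank_ℚ(R)=1; free=2−1=1
SNF(R) diag = [4] → torsion [4]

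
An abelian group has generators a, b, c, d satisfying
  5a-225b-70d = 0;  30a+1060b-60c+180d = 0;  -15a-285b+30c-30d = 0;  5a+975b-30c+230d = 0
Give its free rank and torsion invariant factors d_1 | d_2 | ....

Answer: M ≅ ℤ/5 ⊕ ℤ/10 ⊕ ℤ/30 ⊕ ℤ/60

Derivation:
rank_ℚ(R)=4; free=4−4=0
SNF(R) diag = [5, 10, 30, 60] → torsion [5, 10, 30, 60]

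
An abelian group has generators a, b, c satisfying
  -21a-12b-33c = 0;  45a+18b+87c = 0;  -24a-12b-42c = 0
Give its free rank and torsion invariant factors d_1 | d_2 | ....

rank_ℚ(R)=3; free=3−3=0
SNF(R) diag = [3, 6, 6] → torsion [3, 6, 6]

Answer: M ≅ ℤ/3 ⊕ ℤ/6 ⊕ ℤ/6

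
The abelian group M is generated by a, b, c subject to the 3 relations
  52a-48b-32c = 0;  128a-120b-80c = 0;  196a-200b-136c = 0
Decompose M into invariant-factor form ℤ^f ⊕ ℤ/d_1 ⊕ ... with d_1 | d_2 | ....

Answer: M ≅ ℤ/4 ⊕ ℤ/8 ⊕ ℤ/8

Derivation:
rank_ℚ(R)=3; free=3−3=0
SNF(R) diag = [4, 8, 8] → torsion [4, 8, 8]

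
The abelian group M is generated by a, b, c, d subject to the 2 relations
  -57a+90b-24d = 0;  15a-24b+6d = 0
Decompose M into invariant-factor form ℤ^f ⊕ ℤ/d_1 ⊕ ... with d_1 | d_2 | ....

rank_ℚ(R)=2; free=4−2=2
SNF(R) diag = [3, 6] → torsion [3, 6]

Answer: M ≅ ℤ^2 ⊕ ℤ/3 ⊕ ℤ/6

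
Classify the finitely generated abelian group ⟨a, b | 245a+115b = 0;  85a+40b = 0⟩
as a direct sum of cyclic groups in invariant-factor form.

Answer: M ≅ ℤ/5 ⊕ ℤ/5

Derivation:
rank_ℚ(R)=2; free=2−2=0
SNF(R) diag = [5, 5] → torsion [5, 5]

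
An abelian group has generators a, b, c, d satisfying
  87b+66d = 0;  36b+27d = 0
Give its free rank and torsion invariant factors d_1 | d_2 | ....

rank_ℚ(R)=2; free=4−2=2
SNF(R) diag = [3, 9] → torsion [3, 9]

Answer: M ≅ ℤ^2 ⊕ ℤ/3 ⊕ ℤ/9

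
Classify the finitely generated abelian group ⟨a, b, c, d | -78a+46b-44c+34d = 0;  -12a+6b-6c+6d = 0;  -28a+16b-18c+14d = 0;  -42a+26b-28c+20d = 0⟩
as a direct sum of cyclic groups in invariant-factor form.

Answer: M ≅ ℤ/2 ⊕ ℤ/2 ⊕ ℤ/6 ⊕ ℤ/6

Derivation:
rank_ℚ(R)=4; free=4−4=0
SNF(R) diag = [2, 2, 6, 6] → torsion [2, 2, 6, 6]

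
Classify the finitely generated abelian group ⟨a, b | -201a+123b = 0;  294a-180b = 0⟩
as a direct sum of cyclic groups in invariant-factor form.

rank_ℚ(R)=2; free=2−2=0
SNF(R) diag = [3, 6] → torsion [3, 6]

Answer: M ≅ ℤ/3 ⊕ ℤ/6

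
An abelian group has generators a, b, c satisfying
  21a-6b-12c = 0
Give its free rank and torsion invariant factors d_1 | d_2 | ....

rank_ℚ(R)=1; free=3−1=2
SNF(R) diag = [3] → torsion [3]

Answer: M ≅ ℤ^2 ⊕ ℤ/3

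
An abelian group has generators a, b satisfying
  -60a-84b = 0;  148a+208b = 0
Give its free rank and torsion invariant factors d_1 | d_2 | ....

rank_ℚ(R)=2; free=2−2=0
SNF(R) diag = [4, 12] → torsion [4, 12]

Answer: M ≅ ℤ/4 ⊕ ℤ/12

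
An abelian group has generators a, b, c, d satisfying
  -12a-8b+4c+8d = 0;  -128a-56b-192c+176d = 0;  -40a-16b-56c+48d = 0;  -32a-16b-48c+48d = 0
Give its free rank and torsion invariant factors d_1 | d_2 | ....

Answer: M ≅ ℤ/4 ⊕ ℤ/8 ⊕ ℤ/16 ⊕ ℤ/16

Derivation:
rank_ℚ(R)=4; free=4−4=0
SNF(R) diag = [4, 8, 16, 16] → torsion [4, 8, 16, 16]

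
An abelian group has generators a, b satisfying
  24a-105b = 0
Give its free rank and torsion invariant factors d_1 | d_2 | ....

rank_ℚ(R)=1; free=2−1=1
SNF(R) diag = [3] → torsion [3]

Answer: M ≅ ℤ^1 ⊕ ℤ/3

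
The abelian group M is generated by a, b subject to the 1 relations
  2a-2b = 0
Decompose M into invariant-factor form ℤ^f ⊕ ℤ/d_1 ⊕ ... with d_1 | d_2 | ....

rank_ℚ(R)=1; free=2−1=1
SNF(R) diag = [2] → torsion [2]

Answer: M ≅ ℤ^1 ⊕ ℤ/2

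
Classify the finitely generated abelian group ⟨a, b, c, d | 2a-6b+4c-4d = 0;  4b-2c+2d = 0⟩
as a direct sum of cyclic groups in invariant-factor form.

Answer: M ≅ ℤ^2 ⊕ ℤ/2 ⊕ ℤ/2

Derivation:
rank_ℚ(R)=2; free=4−2=2
SNF(R) diag = [2, 2] → torsion [2, 2]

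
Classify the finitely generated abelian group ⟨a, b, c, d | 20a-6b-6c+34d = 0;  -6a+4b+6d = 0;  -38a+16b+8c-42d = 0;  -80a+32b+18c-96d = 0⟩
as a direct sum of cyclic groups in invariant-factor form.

rank_ℚ(R)=4; free=4−4=0
SNF(R) diag = [2, 2, 2, 4] → torsion [2, 2, 2, 4]

Answer: M ≅ ℤ/2 ⊕ ℤ/2 ⊕ ℤ/2 ⊕ ℤ/4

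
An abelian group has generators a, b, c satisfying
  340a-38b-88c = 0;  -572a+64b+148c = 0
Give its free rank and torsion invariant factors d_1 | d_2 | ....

Answer: M ≅ ℤ^1 ⊕ ℤ/2 ⊕ ℤ/4

Derivation:
rank_ℚ(R)=2; free=3−2=1
SNF(R) diag = [2, 4] → torsion [2, 4]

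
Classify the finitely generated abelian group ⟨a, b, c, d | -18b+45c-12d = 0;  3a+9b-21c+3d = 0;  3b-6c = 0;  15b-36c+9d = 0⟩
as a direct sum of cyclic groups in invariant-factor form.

rank_ℚ(R)=4; free=4−4=0
SNF(R) diag = [3, 3, 3, 3] → torsion [3, 3, 3, 3]

Answer: M ≅ ℤ/3 ⊕ ℤ/3 ⊕ ℤ/3 ⊕ ℤ/3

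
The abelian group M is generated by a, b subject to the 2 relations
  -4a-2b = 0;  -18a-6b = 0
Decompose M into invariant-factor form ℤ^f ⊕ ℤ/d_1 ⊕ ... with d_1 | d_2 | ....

Answer: M ≅ ℤ/2 ⊕ ℤ/6

Derivation:
rank_ℚ(R)=2; free=2−2=0
SNF(R) diag = [2, 6] → torsion [2, 6]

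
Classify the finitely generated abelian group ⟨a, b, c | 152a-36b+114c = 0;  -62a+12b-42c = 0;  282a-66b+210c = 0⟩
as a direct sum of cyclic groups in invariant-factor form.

Answer: M ≅ ℤ/2 ⊕ ℤ/6 ⊕ ℤ/6

Derivation:
rank_ℚ(R)=3; free=3−3=0
SNF(R) diag = [2, 6, 6] → torsion [2, 6, 6]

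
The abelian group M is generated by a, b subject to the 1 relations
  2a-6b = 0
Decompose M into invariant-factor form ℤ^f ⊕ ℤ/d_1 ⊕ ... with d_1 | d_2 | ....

Answer: M ≅ ℤ^1 ⊕ ℤ/2

Derivation:
rank_ℚ(R)=1; free=2−1=1
SNF(R) diag = [2] → torsion [2]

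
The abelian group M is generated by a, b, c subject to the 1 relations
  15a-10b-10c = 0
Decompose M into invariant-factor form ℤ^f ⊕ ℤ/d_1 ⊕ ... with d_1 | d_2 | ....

rank_ℚ(R)=1; free=3−1=2
SNF(R) diag = [5] → torsion [5]

Answer: M ≅ ℤ^2 ⊕ ℤ/5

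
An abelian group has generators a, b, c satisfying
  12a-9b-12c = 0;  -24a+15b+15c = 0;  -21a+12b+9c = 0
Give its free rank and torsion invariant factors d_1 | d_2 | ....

Answer: M ≅ ℤ/3 ⊕ ℤ/3 ⊕ ℤ/3

Derivation:
rank_ℚ(R)=3; free=3−3=0
SNF(R) diag = [3, 3, 3] → torsion [3, 3, 3]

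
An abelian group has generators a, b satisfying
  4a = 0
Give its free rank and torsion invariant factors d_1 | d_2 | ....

rank_ℚ(R)=1; free=2−1=1
SNF(R) diag = [4] → torsion [4]

Answer: M ≅ ℤ^1 ⊕ ℤ/4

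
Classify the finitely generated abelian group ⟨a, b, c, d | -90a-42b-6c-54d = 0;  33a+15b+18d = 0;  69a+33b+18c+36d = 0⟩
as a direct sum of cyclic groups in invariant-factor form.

Answer: M ≅ ℤ^1 ⊕ ℤ/3 ⊕ ℤ/6 ⊕ ℤ/18

Derivation:
rank_ℚ(R)=3; free=4−3=1
SNF(R) diag = [3, 6, 18] → torsion [3, 6, 18]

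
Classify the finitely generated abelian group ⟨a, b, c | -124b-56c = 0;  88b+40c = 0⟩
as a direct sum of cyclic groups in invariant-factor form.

rank_ℚ(R)=2; free=3−2=1
SNF(R) diag = [4, 8] → torsion [4, 8]

Answer: M ≅ ℤ^1 ⊕ ℤ/4 ⊕ ℤ/8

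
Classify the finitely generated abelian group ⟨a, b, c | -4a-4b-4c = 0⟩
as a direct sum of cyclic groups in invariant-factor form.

rank_ℚ(R)=1; free=3−1=2
SNF(R) diag = [4] → torsion [4]

Answer: M ≅ ℤ^2 ⊕ ℤ/4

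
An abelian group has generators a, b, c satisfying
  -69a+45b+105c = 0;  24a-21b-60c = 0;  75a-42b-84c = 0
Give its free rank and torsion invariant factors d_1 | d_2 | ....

rank_ℚ(R)=3; free=3−3=0
SNF(R) diag = [3, 3, 9] → torsion [3, 3, 9]

Answer: M ≅ ℤ/3 ⊕ ℤ/3 ⊕ ℤ/9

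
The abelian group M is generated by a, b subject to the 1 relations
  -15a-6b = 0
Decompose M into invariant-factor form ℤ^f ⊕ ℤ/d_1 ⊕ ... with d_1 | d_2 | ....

Answer: M ≅ ℤ^1 ⊕ ℤ/3

Derivation:
rank_ℚ(R)=1; free=2−1=1
SNF(R) diag = [3] → torsion [3]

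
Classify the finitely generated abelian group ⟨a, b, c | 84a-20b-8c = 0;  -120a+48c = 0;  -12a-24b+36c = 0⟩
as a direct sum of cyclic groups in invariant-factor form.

Answer: M ≅ ℤ/4 ⊕ ℤ/12 ⊕ ℤ/24

Derivation:
rank_ℚ(R)=3; free=3−3=0
SNF(R) diag = [4, 12, 24] → torsion [4, 12, 24]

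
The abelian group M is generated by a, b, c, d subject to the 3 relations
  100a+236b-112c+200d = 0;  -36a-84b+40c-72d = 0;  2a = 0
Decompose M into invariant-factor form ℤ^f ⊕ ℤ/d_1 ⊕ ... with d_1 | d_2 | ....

Answer: M ≅ ℤ^1 ⊕ ℤ/2 ⊕ ℤ/4 ⊕ ℤ/8

Derivation:
rank_ℚ(R)=3; free=4−3=1
SNF(R) diag = [2, 4, 8] → torsion [2, 4, 8]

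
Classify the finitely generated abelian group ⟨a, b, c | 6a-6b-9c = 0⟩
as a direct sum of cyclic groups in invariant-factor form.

rank_ℚ(R)=1; free=3−1=2
SNF(R) diag = [3] → torsion [3]

Answer: M ≅ ℤ^2 ⊕ ℤ/3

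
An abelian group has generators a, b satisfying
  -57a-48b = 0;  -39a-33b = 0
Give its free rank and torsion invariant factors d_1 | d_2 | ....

Answer: M ≅ ℤ/3 ⊕ ℤ/3

Derivation:
rank_ℚ(R)=2; free=2−2=0
SNF(R) diag = [3, 3] → torsion [3, 3]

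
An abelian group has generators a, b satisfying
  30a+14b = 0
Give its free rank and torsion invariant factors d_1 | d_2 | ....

rank_ℚ(R)=1; free=2−1=1
SNF(R) diag = [2] → torsion [2]

Answer: M ≅ ℤ^1 ⊕ ℤ/2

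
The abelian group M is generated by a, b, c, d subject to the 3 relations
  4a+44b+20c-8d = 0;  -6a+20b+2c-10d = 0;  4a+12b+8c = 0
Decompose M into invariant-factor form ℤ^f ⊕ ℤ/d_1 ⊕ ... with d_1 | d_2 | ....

Answer: M ≅ ℤ^1 ⊕ ℤ/2 ⊕ ℤ/4 ⊕ ℤ/4

Derivation:
rank_ℚ(R)=3; free=4−3=1
SNF(R) diag = [2, 4, 4] → torsion [2, 4, 4]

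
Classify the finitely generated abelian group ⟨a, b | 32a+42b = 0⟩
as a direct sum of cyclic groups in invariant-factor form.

Answer: M ≅ ℤ^1 ⊕ ℤ/2

Derivation:
rank_ℚ(R)=1; free=2−1=1
SNF(R) diag = [2] → torsion [2]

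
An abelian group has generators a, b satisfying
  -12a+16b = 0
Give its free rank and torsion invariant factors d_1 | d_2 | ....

Answer: M ≅ ℤ^1 ⊕ ℤ/4

Derivation:
rank_ℚ(R)=1; free=2−1=1
SNF(R) diag = [4] → torsion [4]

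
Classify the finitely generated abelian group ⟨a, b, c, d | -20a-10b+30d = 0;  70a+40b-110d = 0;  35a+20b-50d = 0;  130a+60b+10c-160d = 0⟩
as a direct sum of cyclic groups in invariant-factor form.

rank_ℚ(R)=4; free=4−4=0
SNF(R) diag = [5, 10, 10, 10] → torsion [5, 10, 10, 10]

Answer: M ≅ ℤ/5 ⊕ ℤ/10 ⊕ ℤ/10 ⊕ ℤ/10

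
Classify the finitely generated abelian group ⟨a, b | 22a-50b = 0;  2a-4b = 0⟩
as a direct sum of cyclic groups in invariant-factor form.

Answer: M ≅ ℤ/2 ⊕ ℤ/6

Derivation:
rank_ℚ(R)=2; free=2−2=0
SNF(R) diag = [2, 6] → torsion [2, 6]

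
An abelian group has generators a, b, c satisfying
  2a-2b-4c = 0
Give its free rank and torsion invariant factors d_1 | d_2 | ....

Answer: M ≅ ℤ^2 ⊕ ℤ/2

Derivation:
rank_ℚ(R)=1; free=3−1=2
SNF(R) diag = [2] → torsion [2]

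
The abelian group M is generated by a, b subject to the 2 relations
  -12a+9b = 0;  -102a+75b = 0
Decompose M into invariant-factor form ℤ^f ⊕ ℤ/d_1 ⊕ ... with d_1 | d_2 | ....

rank_ℚ(R)=2; free=2−2=0
SNF(R) diag = [3, 6] → torsion [3, 6]

Answer: M ≅ ℤ/3 ⊕ ℤ/6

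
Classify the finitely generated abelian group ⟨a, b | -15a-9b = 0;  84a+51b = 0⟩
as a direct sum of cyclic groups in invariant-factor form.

rank_ℚ(R)=2; free=2−2=0
SNF(R) diag = [3, 3] → torsion [3, 3]

Answer: M ≅ ℤ/3 ⊕ ℤ/3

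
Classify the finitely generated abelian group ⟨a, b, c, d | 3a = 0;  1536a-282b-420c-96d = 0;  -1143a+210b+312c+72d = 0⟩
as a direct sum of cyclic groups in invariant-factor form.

rank_ℚ(R)=3; free=4−3=1
SNF(R) diag = [3, 6, 12] → torsion [3, 6, 12]

Answer: M ≅ ℤ^1 ⊕ ℤ/3 ⊕ ℤ/6 ⊕ ℤ/12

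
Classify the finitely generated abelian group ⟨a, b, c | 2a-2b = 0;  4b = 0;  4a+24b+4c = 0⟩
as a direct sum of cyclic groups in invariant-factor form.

rank_ℚ(R)=3; free=3−3=0
SNF(R) diag = [2, 4, 4] → torsion [2, 4, 4]

Answer: M ≅ ℤ/2 ⊕ ℤ/4 ⊕ ℤ/4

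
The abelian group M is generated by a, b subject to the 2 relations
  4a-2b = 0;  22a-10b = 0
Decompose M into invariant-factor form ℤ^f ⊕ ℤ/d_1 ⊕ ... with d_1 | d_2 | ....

Answer: M ≅ ℤ/2 ⊕ ℤ/2

Derivation:
rank_ℚ(R)=2; free=2−2=0
SNF(R) diag = [2, 2] → torsion [2, 2]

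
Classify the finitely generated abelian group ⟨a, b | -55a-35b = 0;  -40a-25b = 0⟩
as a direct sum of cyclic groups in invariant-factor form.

rank_ℚ(R)=2; free=2−2=0
SNF(R) diag = [5, 5] → torsion [5, 5]

Answer: M ≅ ℤ/5 ⊕ ℤ/5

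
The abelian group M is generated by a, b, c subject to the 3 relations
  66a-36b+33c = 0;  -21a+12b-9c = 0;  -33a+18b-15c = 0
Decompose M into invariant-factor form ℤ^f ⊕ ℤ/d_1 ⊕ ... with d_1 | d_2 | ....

Answer: M ≅ ℤ/3 ⊕ ℤ/3 ⊕ ℤ/6

Derivation:
rank_ℚ(R)=3; free=3−3=0
SNF(R) diag = [3, 3, 6] → torsion [3, 3, 6]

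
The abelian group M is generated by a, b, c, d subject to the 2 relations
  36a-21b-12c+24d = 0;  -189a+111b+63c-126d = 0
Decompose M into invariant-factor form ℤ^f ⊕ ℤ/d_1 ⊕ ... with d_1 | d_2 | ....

rank_ℚ(R)=2; free=4−2=2
SNF(R) diag = [3, 3] → torsion [3, 3]

Answer: M ≅ ℤ^2 ⊕ ℤ/3 ⊕ ℤ/3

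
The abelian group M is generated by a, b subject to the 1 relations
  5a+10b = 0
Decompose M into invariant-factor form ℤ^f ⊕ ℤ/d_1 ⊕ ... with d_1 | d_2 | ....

Answer: M ≅ ℤ^1 ⊕ ℤ/5

Derivation:
rank_ℚ(R)=1; free=2−1=1
SNF(R) diag = [5] → torsion [5]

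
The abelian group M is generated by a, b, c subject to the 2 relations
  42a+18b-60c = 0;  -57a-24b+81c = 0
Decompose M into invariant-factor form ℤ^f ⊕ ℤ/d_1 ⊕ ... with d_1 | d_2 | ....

rank_ℚ(R)=2; free=3−2=1
SNF(R) diag = [3, 6] → torsion [3, 6]

Answer: M ≅ ℤ^1 ⊕ ℤ/3 ⊕ ℤ/6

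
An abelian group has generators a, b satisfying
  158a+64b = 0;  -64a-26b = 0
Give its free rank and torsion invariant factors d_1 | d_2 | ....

Answer: M ≅ ℤ/2 ⊕ ℤ/6

Derivation:
rank_ℚ(R)=2; free=2−2=0
SNF(R) diag = [2, 6] → torsion [2, 6]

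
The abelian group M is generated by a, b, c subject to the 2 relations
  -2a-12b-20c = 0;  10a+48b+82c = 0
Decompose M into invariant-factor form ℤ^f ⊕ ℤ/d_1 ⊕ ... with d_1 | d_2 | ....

Answer: M ≅ ℤ^1 ⊕ ℤ/2 ⊕ ℤ/6

Derivation:
rank_ℚ(R)=2; free=3−2=1
SNF(R) diag = [2, 6] → torsion [2, 6]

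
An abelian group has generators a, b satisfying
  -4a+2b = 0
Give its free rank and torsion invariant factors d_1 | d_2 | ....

Answer: M ≅ ℤ^1 ⊕ ℤ/2

Derivation:
rank_ℚ(R)=1; free=2−1=1
SNF(R) diag = [2] → torsion [2]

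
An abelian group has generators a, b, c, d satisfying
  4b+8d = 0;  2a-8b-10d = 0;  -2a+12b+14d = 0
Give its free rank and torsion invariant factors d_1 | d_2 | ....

rank_ℚ(R)=3; free=4−3=1
SNF(R) diag = [2, 4, 4] → torsion [2, 4, 4]

Answer: M ≅ ℤ^1 ⊕ ℤ/2 ⊕ ℤ/4 ⊕ ℤ/4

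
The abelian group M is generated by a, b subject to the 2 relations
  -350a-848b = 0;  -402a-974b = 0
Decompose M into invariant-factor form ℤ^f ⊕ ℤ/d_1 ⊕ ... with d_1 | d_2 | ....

Answer: M ≅ ℤ/2 ⊕ ℤ/2

Derivation:
rank_ℚ(R)=2; free=2−2=0
SNF(R) diag = [2, 2] → torsion [2, 2]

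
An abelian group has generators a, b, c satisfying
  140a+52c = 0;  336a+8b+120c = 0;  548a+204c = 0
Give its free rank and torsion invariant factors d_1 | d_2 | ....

Answer: M ≅ ℤ/4 ⊕ ℤ/8 ⊕ ℤ/16

Derivation:
rank_ℚ(R)=3; free=3−3=0
SNF(R) diag = [4, 8, 16] → torsion [4, 8, 16]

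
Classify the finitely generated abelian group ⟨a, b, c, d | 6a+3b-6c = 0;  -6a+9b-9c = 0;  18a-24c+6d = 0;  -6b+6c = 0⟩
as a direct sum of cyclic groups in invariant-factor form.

Answer: M ≅ ℤ/3 ⊕ ℤ/3 ⊕ ℤ/6 ⊕ ℤ/12

Derivation:
rank_ℚ(R)=4; free=4−4=0
SNF(R) diag = [3, 3, 6, 12] → torsion [3, 3, 6, 12]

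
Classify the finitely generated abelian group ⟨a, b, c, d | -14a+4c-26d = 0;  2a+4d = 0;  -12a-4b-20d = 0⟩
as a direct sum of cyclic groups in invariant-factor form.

Answer: M ≅ ℤ^1 ⊕ ℤ/2 ⊕ ℤ/2 ⊕ ℤ/4

Derivation:
rank_ℚ(R)=3; free=4−3=1
SNF(R) diag = [2, 2, 4] → torsion [2, 2, 4]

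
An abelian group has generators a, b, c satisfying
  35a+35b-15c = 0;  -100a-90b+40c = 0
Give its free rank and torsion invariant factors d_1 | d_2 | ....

Answer: M ≅ ℤ^1 ⊕ ℤ/5 ⊕ ℤ/10

Derivation:
rank_ℚ(R)=2; free=3−2=1
SNF(R) diag = [5, 10] → torsion [5, 10]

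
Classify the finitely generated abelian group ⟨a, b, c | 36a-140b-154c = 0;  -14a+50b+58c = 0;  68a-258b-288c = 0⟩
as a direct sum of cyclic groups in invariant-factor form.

rank_ℚ(R)=3; free=3−3=0
SNF(R) diag = [2, 2, 6] → torsion [2, 2, 6]

Answer: M ≅ ℤ/2 ⊕ ℤ/2 ⊕ ℤ/6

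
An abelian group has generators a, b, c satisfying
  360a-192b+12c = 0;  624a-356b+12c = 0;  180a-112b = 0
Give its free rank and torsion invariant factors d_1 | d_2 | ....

rank_ℚ(R)=3; free=3−3=0
SNF(R) diag = [4, 12, 12] → torsion [4, 12, 12]

Answer: M ≅ ℤ/4 ⊕ ℤ/12 ⊕ ℤ/12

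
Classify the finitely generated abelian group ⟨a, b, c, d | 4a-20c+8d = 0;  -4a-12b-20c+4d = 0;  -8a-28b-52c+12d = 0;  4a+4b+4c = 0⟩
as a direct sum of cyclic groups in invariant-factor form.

Answer: M ≅ ℤ/4 ⊕ ℤ/4 ⊕ ℤ/4 ⊕ ℤ/4

Derivation:
rank_ℚ(R)=4; free=4−4=0
SNF(R) diag = [4, 4, 4, 4] → torsion [4, 4, 4, 4]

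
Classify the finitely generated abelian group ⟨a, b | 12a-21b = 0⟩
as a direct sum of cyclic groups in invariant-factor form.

rank_ℚ(R)=1; free=2−1=1
SNF(R) diag = [3] → torsion [3]

Answer: M ≅ ℤ^1 ⊕ ℤ/3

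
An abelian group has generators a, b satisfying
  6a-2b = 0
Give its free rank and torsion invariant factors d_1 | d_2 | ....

Answer: M ≅ ℤ^1 ⊕ ℤ/2

Derivation:
rank_ℚ(R)=1; free=2−1=1
SNF(R) diag = [2] → torsion [2]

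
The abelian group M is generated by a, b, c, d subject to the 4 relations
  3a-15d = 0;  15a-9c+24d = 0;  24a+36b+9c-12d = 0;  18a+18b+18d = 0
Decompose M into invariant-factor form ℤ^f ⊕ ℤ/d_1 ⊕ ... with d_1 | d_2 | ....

rank_ℚ(R)=4; free=4−4=0
SNF(R) diag = [3, 9, 9, 18] → torsion [3, 9, 9, 18]

Answer: M ≅ ℤ/3 ⊕ ℤ/9 ⊕ ℤ/9 ⊕ ℤ/18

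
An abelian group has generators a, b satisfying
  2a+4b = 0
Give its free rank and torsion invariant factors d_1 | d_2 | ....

rank_ℚ(R)=1; free=2−1=1
SNF(R) diag = [2] → torsion [2]

Answer: M ≅ ℤ^1 ⊕ ℤ/2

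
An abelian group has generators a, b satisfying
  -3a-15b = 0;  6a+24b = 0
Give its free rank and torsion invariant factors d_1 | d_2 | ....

Answer: M ≅ ℤ/3 ⊕ ℤ/6

Derivation:
rank_ℚ(R)=2; free=2−2=0
SNF(R) diag = [3, 6] → torsion [3, 6]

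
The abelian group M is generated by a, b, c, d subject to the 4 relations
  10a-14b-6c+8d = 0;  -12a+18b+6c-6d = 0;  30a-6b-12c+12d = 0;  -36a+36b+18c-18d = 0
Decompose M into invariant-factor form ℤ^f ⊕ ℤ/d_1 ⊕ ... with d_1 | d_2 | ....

Answer: M ≅ ℤ/2 ⊕ ℤ/6 ⊕ ℤ/6 ⊕ ℤ/18

Derivation:
rank_ℚ(R)=4; free=4−4=0
SNF(R) diag = [2, 6, 6, 18] → torsion [2, 6, 6, 18]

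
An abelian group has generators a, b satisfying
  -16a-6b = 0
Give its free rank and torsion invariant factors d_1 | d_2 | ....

Answer: M ≅ ℤ^1 ⊕ ℤ/2

Derivation:
rank_ℚ(R)=1; free=2−1=1
SNF(R) diag = [2] → torsion [2]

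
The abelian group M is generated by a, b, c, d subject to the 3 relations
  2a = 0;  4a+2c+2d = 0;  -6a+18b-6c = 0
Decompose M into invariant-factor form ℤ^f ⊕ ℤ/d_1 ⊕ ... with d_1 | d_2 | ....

Answer: M ≅ ℤ^1 ⊕ ℤ/2 ⊕ ℤ/2 ⊕ ℤ/6

Derivation:
rank_ℚ(R)=3; free=4−3=1
SNF(R) diag = [2, 2, 6] → torsion [2, 2, 6]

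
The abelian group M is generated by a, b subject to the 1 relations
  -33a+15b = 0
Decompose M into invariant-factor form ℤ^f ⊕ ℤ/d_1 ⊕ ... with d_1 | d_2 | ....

Answer: M ≅ ℤ^1 ⊕ ℤ/3

Derivation:
rank_ℚ(R)=1; free=2−1=1
SNF(R) diag = [3] → torsion [3]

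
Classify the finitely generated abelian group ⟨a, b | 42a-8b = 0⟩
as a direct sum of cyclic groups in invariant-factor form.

rank_ℚ(R)=1; free=2−1=1
SNF(R) diag = [2] → torsion [2]

Answer: M ≅ ℤ^1 ⊕ ℤ/2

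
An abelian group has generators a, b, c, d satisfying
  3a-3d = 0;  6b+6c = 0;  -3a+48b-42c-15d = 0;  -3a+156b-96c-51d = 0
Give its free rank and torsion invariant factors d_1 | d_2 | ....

rank_ℚ(R)=4; free=4−4=0
SNF(R) diag = [3, 6, 18, 18] → torsion [3, 6, 18, 18]

Answer: M ≅ ℤ/3 ⊕ ℤ/6 ⊕ ℤ/18 ⊕ ℤ/18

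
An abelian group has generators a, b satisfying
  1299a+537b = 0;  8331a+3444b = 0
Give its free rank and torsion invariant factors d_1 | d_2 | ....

rank_ℚ(R)=2; free=2−2=0
SNF(R) diag = [3, 3] → torsion [3, 3]

Answer: M ≅ ℤ/3 ⊕ ℤ/3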